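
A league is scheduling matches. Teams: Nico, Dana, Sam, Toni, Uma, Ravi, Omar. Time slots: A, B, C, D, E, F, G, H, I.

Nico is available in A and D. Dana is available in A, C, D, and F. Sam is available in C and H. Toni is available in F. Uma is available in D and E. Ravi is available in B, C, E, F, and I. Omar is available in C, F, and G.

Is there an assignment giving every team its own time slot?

Yes

One maximum matching: Nico→A, Dana→D, Sam→H, Toni→F, Uma→E, Ravi→B, Omar→C.
Every team is matched, so this matching saturates all of them.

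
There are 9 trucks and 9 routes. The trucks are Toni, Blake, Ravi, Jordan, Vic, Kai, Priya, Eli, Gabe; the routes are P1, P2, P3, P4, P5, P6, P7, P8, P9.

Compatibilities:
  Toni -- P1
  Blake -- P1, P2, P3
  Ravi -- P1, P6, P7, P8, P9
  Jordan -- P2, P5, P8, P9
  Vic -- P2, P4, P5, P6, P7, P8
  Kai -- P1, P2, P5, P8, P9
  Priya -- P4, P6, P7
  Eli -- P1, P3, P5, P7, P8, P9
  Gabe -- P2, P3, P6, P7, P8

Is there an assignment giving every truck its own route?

Yes

For example, pair Toni-P1, Blake-P2, Ravi-P7, Jordan-P5, Vic-P6, Kai-P9, Priya-P4, Eli-P8, Gabe-P3.
Every truck is matched, so this is a perfect matching.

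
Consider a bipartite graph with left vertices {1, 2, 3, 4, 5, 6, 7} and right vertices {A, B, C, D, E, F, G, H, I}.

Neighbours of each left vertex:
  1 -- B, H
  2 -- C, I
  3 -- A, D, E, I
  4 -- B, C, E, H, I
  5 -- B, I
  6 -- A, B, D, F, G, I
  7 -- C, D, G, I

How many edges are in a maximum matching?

One maximum matching: 1→H, 2→C, 3→I, 4→E, 5→B, 6→A, 7→G.
All 7 left vertices are matched, so no larger matching exists.

7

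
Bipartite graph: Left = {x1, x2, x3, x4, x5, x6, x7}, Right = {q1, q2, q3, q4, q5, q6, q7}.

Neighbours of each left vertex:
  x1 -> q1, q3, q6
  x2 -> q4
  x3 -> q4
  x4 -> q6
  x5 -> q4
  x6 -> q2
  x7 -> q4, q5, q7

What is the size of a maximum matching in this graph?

One maximum matching: x1-q3, x2-q4, x4-q6, x6-q2, x7-q7.
The set {x2, x3, x5} has only 1 neighbour ({q4}), so by Hall's theorem at most 5 of the 7 left vertices can be matched.

5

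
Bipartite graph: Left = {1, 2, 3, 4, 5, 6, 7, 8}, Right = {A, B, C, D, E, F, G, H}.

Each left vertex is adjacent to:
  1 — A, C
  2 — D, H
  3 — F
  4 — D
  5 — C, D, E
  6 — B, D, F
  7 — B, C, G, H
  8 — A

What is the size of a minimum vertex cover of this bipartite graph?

8

{1, 2, 3, 4, 5, 6, 7, 8} is a vertex cover of size 8: every edge has an endpoint in this set.
No smaller cover exists because 1–C, 2–H, 3–F, 4–D, 5–E, 6–B, 7–G, 8–A is a matching of size 8, and a cover must include an endpoint of each of these disjoint edges (König's theorem).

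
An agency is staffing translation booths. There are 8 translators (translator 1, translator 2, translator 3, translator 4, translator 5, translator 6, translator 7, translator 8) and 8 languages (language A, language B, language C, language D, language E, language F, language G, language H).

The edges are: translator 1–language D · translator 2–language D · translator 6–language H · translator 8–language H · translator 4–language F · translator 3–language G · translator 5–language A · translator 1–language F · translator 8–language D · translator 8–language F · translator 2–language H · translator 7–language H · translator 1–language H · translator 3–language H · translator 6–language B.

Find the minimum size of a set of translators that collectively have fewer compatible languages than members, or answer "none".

4

Take S = {translator 1, translator 2, translator 4, translator 7}. Its neighbourhood is {language D, language F, language H}, so |N(S)| = 3 < |S| = 4.
Every subset of size less than 4 has at least as many neighbours as members, so 4 is the minimum.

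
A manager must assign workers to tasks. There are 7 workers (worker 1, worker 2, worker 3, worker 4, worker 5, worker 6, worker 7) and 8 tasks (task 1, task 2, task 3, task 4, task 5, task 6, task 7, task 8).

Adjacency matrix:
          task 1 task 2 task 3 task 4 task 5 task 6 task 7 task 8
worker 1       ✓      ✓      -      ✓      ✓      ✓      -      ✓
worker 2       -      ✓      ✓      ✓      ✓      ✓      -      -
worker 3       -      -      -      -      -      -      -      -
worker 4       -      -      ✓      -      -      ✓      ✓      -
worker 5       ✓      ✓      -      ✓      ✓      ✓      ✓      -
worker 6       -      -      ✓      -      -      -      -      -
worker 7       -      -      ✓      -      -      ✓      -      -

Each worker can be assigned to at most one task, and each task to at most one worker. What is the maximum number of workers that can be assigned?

6

One maximum matching: worker 1→task 8, worker 2→task 5, worker 4→task 7, worker 5→task 4, worker 6→task 3, worker 7→task 6.
The set {worker 3} has only 0 neighbours (∅), so by Hall's theorem at most 6 of the 7 workers can be matched.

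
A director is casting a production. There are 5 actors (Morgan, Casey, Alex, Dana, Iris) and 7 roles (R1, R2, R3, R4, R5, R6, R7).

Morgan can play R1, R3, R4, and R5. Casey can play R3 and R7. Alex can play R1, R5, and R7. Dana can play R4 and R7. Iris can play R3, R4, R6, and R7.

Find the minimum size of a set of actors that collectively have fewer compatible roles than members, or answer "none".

A matching saturating every actor exists, for instance Morgan→R5, Casey→R3, Alex→R1, Dana→R4, Iris→R7.
By Hall's marriage theorem, this means |N(S)| ≥ |S| for every subset S, so no violating subset exists.

none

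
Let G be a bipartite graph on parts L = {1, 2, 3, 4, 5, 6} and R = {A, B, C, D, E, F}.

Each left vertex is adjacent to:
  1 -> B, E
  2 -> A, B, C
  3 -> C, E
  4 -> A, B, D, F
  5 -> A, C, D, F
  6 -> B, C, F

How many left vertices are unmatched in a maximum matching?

A valid assignment of size 6: 1→E, 2→A, 3→C, 4→F, 5→D, 6→B.
All 6 left vertices are matched, so no larger matching exists.
That matches 6 of the 6, leaving 0 unmatched; no matching can do better.

0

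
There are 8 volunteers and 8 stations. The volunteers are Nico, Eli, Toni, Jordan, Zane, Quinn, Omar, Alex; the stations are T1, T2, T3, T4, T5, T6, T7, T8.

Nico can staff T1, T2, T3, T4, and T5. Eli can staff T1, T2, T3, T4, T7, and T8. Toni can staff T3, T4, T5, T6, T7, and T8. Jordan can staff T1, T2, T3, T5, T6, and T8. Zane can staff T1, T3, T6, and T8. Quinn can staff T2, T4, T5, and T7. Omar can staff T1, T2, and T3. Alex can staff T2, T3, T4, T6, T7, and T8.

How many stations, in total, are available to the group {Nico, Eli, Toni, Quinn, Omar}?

The union of neighbours of {Nico, Eli, Toni, Quinn, Omar} is {T1, T2, T3, T4, T5, T6, T7, T8}, which has 8 elements.
Since |N(S)| = 8 ≥ |S| = 5, Hall's condition holds for this subset.

8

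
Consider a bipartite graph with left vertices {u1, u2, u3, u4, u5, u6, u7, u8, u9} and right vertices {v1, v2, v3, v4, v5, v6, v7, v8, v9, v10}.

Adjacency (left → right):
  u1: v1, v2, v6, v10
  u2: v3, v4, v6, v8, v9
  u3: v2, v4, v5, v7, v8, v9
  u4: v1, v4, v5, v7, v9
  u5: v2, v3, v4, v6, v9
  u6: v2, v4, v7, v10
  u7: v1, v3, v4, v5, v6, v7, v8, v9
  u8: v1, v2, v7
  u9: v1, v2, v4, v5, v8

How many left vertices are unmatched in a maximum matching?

One maximum matching: u1→v1, u2→v8, u3→v4, u4→v5, u5→v3, u6→v10, u7→v6, u8→v7, u9→v2.
This saturates every left vertex, so 9 is the maximum.
That matches 9 of the 9, leaving 0 unmatched; no matching can do better.

0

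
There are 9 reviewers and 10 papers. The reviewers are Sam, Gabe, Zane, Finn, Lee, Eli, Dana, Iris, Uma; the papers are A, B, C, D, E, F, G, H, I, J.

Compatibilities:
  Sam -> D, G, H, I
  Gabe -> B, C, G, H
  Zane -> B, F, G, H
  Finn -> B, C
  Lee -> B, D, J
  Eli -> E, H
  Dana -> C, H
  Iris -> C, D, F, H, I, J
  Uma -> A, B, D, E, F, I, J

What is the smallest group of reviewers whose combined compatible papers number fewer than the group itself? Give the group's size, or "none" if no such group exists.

A matching saturating every reviewer exists, for instance Sam→I, Gabe→G, Zane→F, Finn→B, Lee→D, Eli→E, Dana→C, Iris→H, Uma→J.
By Hall's marriage theorem, this means |N(S)| ≥ |S| for every subset S, so no violating subset exists.

none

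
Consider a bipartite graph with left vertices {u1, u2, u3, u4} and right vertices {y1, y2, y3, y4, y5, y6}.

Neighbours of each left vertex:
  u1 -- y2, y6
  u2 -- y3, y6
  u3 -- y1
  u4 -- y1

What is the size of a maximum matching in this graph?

A valid assignment of size 3: u1–y2, u2–y3, u3–y1.
The set {u3, u4} has only 1 neighbour ({y1}), so by Hall's theorem at most 3 of the 4 left vertices can be matched.

3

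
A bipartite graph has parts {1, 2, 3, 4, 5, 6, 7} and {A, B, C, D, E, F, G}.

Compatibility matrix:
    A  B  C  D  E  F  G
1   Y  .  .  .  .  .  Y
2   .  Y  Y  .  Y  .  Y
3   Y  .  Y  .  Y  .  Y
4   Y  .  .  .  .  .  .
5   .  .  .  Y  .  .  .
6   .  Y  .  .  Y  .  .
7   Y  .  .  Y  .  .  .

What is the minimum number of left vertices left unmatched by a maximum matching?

One maximum matching: 1–G, 2–E, 3–C, 4–A, 5–D, 6–B.
The set {4, 5, 7} has only 2 neighbours ({A, D}), so by Hall's theorem at most 6 of the 7 left vertices can be matched.
That matches 6 of the 7, leaving 1 unmatched; no matching can do better.

1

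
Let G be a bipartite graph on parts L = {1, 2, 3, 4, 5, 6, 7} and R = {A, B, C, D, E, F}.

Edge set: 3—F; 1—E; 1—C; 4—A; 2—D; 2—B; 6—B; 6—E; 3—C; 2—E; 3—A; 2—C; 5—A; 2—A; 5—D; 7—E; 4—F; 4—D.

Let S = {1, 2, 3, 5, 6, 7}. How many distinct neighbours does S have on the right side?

The union of neighbours of {1, 2, 3, 5, 6, 7} is {A, B, C, D, E, F}, which has 6 elements.
Since |N(S)| = 6 ≥ |S| = 6, Hall's condition holds for this subset.

6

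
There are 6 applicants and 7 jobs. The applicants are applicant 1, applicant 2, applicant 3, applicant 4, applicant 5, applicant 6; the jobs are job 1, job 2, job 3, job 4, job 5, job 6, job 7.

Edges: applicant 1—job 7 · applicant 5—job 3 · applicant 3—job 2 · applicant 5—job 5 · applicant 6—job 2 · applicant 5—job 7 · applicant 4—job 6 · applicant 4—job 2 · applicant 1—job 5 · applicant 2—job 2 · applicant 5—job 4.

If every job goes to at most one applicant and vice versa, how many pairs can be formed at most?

4

One maximum matching: applicant 1→job 5, applicant 2→job 2, applicant 4→job 6, applicant 5→job 3.
The set {applicant 2, applicant 3, applicant 6} has only 1 neighbour ({job 2}), so by Hall's theorem at most 4 of the 6 applicants can be matched.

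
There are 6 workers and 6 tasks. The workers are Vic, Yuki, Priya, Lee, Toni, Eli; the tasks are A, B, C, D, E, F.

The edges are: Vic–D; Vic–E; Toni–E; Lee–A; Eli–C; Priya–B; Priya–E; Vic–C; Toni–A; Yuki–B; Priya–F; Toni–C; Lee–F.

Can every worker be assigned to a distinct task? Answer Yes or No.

Yes

One maximum matching: Vic-D, Yuki-B, Priya-F, Lee-A, Toni-E, Eli-C.
All 6 workers are covered.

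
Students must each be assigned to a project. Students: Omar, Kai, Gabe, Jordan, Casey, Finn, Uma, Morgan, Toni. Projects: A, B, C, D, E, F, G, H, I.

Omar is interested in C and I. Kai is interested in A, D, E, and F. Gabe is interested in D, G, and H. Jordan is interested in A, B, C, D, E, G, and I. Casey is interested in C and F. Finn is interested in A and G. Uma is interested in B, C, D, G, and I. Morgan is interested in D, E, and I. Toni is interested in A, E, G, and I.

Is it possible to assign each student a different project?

For example, pair Omar→C, Kai→D, Gabe→H, Jordan→G, Casey→F, Finn→A, Uma→B, Morgan→E, Toni→I.
Every student is matched, so this is a perfect matching.

Yes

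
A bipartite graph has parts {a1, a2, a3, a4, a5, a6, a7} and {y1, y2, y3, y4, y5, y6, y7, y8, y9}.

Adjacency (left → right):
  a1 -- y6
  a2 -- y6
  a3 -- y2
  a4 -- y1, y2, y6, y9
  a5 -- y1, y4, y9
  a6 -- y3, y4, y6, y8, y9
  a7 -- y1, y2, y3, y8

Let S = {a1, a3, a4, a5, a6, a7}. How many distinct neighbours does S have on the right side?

The union of neighbours of {a1, a3, a4, a5, a6, a7} is {y1, y2, y3, y4, y6, y8, y9}, which has 7 elements.
Since |N(S)| = 7 ≥ |S| = 6, Hall's condition holds for this subset.

7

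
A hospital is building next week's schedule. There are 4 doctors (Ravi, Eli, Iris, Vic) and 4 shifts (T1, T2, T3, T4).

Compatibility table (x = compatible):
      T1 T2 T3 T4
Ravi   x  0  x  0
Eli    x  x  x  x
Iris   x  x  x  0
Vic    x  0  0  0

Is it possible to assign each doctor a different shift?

Yes

A valid assignment of size 4: Ravi–T3, Eli–T4, Iris–T2, Vic–T1.
Every doctor is matched, so this is a perfect matching.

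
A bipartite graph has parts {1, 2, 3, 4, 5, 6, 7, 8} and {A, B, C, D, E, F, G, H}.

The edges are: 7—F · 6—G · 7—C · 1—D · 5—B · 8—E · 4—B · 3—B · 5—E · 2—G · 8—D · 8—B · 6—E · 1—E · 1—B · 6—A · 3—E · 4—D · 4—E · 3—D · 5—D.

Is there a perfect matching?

The set {1, 3, 4, 5, 8} has only 3 neighbours ({B, D, E}), so by Hall's theorem at most 6 of the 8 left vertices can be matched.
Hence no matching covers every left vertex.

No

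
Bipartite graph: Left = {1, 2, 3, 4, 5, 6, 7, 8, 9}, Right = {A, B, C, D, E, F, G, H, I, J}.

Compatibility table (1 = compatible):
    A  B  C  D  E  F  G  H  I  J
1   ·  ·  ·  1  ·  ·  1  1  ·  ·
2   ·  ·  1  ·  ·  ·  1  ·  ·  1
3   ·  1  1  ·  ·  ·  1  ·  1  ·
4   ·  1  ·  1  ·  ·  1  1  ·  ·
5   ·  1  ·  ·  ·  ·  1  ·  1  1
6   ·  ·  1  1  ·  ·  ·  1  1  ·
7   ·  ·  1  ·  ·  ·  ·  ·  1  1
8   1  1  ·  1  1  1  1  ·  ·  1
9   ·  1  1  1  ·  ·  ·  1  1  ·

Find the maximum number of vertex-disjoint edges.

One maximum matching: 1–H, 2–G, 3–C, 4–D, 5–B, 6–I, 7–J, 8–A.
The set {1, 2, 3, 4, 5, 6, 7, 9} has only 7 neighbours ({B, C, D, G, H, I, J}), so by Hall's theorem at most 8 of the 9 left vertices can be matched.

8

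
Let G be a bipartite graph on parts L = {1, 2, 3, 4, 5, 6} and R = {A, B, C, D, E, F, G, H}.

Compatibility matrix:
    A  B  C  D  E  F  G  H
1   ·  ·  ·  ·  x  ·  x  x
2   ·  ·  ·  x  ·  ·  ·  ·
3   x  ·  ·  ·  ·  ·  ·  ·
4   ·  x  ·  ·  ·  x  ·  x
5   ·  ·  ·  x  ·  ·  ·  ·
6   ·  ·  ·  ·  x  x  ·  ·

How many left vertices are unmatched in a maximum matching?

1

A valid assignment of size 5: 1–G, 2–D, 3–A, 4–B, 6–E.
The set {2, 5} has only 1 neighbour ({D}), so by Hall's theorem at most 5 of the 6 left vertices can be matched.
That matches 5 of the 6, leaving 1 unmatched; no matching can do better.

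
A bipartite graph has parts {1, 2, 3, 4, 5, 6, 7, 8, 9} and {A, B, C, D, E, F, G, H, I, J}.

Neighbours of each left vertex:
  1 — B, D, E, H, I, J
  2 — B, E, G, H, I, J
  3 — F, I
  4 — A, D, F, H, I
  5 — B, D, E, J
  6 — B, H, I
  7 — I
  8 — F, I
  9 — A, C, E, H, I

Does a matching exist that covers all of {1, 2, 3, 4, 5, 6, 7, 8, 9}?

No

The set {3, 7, 8} has only 2 neighbours ({F, I}), so by Hall's theorem at most 8 of the 9 left vertices can be matched.
Hence no matching covers every left vertex.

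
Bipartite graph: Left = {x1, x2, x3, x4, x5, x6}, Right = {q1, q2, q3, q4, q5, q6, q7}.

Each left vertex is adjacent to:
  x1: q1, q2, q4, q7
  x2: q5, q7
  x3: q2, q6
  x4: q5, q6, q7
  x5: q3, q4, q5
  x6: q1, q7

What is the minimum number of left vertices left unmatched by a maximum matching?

A valid assignment of size 6: x1→q4, x2→q5, x3→q2, x4→q6, x5→q3, x6→q7.
This saturates every left vertex, so 6 is the maximum.
That matches 6 of the 6, leaving 0 unmatched; no matching can do better.

0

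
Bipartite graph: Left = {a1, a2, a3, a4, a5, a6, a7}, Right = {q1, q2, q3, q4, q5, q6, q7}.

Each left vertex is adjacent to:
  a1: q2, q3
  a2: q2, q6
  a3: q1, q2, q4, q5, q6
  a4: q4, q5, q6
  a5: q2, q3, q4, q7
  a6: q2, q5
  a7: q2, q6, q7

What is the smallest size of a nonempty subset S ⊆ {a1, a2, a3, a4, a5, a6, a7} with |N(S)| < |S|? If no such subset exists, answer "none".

A matching saturating every left vertex exists, for instance a1→q3, a2→q6, a3→q1, a4→q4, a5→q7, a6→q5, a7→q2.
By Hall's marriage theorem, this means |N(S)| ≥ |S| for every subset S, so no violating subset exists.

none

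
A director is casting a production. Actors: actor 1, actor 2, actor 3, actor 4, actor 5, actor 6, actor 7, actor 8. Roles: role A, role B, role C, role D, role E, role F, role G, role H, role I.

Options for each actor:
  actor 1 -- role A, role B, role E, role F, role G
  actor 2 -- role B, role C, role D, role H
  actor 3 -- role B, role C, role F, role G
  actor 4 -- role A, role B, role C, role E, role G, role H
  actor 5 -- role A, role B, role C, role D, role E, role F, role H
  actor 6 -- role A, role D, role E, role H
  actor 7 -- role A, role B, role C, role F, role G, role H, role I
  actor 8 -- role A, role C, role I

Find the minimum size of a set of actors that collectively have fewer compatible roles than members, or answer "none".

none

A matching saturating every actor exists, for instance actor 1→role G, actor 2→role D, actor 3→role F, actor 4→role B, actor 5→role H, actor 6→role E, actor 7→role C, actor 8→role A.
By Hall's marriage theorem, this means |N(S)| ≥ |S| for every subset S, so no violating subset exists.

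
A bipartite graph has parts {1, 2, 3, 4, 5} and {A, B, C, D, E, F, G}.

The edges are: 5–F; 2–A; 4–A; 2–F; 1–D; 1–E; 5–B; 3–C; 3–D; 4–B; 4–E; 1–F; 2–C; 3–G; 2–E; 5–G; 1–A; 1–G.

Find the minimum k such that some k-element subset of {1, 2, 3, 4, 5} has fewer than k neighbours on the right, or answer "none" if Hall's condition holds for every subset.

A matching saturating every left vertex exists, for instance 1→A, 2→C, 3→G, 4→E, 5→B.
By Hall's marriage theorem, this means |N(S)| ≥ |S| for every subset S, so no violating subset exists.

none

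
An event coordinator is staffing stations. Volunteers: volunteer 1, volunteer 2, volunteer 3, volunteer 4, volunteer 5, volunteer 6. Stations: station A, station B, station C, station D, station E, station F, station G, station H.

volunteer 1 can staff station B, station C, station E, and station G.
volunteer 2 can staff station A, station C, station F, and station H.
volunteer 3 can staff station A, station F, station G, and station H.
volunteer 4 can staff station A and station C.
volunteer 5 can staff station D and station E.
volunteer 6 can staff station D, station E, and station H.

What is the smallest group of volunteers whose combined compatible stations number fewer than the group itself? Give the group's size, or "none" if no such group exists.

A matching saturating every volunteer exists, for instance volunteer 1→station B, volunteer 2→station F, volunteer 3→station A, volunteer 4→station C, volunteer 5→station D, volunteer 6→station H.
By Hall's marriage theorem, this means |N(S)| ≥ |S| for every subset S, so no violating subset exists.

none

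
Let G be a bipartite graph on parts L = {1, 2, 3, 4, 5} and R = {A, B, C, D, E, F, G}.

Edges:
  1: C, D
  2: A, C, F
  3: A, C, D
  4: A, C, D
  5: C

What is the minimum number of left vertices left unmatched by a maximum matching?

1

One maximum matching: 1→D, 2→F, 3→A, 4→C.
The set {1, 3, 4, 5} has only 3 neighbours ({A, C, D}), so by Hall's theorem at most 4 of the 5 left vertices can be matched.
That matches 4 of the 5, leaving 1 unmatched; no matching can do better.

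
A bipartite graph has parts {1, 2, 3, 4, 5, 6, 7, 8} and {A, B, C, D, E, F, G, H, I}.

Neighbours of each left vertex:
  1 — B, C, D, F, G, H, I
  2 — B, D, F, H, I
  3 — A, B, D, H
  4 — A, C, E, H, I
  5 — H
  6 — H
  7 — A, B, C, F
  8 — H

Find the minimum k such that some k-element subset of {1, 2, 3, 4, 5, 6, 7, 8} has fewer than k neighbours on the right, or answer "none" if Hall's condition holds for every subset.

Take S = {5, 6}. Its neighbourhood is {H}, so |N(S)| = 1 < |S| = 2.
No single vertex violates Hall's condition since each has at least one neighbour, so 2 is the minimum.

2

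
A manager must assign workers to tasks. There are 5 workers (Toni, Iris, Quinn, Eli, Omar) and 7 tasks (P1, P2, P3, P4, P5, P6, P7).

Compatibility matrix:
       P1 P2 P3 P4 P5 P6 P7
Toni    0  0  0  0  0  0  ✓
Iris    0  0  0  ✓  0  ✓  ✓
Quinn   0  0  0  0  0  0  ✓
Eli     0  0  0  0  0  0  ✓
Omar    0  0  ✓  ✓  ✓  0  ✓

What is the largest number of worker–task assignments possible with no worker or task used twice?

3

One maximum matching: Toni-P7, Iris-P6, Omar-P5.
The set {Toni, Quinn, Eli} has only 1 neighbour ({P7}), so by Hall's theorem at most 3 of the 5 workers can be matched.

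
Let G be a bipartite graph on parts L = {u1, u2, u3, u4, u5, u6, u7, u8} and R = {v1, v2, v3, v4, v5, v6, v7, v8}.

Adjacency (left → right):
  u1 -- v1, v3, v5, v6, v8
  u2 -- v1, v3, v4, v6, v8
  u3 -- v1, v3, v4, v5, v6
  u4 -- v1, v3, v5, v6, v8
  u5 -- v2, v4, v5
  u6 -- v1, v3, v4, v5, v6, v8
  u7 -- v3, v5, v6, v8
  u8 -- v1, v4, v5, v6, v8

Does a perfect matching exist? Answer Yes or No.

No

The set {u1, u2, u3, u4, u6, u7, u8} has only 6 neighbours ({v1, v3, v4, v5, v6, v8}), so by Hall's theorem at most 7 of the 8 left vertices can be matched.
Hence no matching covers every left vertex.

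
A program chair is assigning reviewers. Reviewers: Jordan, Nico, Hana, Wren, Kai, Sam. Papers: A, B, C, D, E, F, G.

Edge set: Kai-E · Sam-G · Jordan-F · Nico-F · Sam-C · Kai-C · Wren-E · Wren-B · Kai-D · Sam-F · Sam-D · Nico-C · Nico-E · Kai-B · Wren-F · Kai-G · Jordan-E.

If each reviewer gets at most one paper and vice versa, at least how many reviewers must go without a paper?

One maximum matching: Jordan-E, Nico-C, Wren-B, Kai-G, Sam-F.
The set {Hana} has only 0 neighbours (∅), so by Hall's theorem at most 5 of the 6 reviewers can be matched.
That matches 5 of the 6, leaving 1 unmatched; no matching can do better.

1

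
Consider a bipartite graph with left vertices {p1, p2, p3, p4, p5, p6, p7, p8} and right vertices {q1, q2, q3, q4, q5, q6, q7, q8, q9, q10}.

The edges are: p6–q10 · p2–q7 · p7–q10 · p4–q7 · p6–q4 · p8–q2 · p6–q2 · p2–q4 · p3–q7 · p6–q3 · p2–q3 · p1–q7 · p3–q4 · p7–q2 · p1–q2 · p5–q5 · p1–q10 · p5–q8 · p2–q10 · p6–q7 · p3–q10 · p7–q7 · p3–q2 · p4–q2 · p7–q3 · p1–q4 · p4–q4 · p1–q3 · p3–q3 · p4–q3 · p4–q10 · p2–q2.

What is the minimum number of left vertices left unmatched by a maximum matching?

A valid assignment of size 6: p1–q10, p2–q2, p3–q3, p4–q7, p5–q8, p6–q4.
The set {p1, p2, p3, p4, p6, p7, p8} has only 5 neighbours ({q10, q2, q3, q4, q7}), so by Hall's theorem at most 6 of the 8 left vertices can be matched.
That matches 6 of the 8, leaving 2 unmatched; no matching can do better.

2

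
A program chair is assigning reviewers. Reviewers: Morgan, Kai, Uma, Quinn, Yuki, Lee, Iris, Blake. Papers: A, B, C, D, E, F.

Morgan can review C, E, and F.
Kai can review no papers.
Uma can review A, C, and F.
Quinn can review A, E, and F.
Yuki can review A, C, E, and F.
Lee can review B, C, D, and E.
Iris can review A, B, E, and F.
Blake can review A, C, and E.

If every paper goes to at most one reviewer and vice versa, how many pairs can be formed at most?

For example, pair Morgan–C, Uma–A, Quinn–F, Yuki–E, Lee–D, Iris–B.
The set {Morgan, Kai, Uma, Quinn, Yuki, Blake} has only 4 neighbours ({A, C, E, F}), so by Hall's theorem at most 6 of the 8 reviewers can be matched.

6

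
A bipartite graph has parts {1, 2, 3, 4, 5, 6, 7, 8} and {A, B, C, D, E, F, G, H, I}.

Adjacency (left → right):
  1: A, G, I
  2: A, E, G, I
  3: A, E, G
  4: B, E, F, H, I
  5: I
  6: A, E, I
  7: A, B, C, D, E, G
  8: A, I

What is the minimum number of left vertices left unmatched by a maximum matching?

2

One maximum matching: 1–A, 2–E, 3–G, 4–H, 5–I, 7–B.
The set {1, 2, 3, 5, 6, 8} has only 4 neighbours ({A, E, G, I}), so by Hall's theorem at most 6 of the 8 left vertices can be matched.
That matches 6 of the 8, leaving 2 unmatched; no matching can do better.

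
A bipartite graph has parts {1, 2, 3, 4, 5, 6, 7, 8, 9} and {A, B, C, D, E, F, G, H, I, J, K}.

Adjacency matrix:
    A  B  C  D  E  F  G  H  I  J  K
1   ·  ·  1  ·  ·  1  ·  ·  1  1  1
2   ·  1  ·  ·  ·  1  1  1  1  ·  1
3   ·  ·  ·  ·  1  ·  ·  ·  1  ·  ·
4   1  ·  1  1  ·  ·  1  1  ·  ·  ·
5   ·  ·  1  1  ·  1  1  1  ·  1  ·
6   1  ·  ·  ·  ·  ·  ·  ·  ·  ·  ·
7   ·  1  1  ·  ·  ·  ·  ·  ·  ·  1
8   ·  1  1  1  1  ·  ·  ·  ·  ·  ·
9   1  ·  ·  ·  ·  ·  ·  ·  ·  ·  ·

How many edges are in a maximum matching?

One maximum matching: 1–J, 2–K, 3–E, 4–G, 5–H, 6–A, 7–C, 8–B.
The set {6, 9} has only 1 neighbour ({A}), so by Hall's theorem at most 8 of the 9 left vertices can be matched.

8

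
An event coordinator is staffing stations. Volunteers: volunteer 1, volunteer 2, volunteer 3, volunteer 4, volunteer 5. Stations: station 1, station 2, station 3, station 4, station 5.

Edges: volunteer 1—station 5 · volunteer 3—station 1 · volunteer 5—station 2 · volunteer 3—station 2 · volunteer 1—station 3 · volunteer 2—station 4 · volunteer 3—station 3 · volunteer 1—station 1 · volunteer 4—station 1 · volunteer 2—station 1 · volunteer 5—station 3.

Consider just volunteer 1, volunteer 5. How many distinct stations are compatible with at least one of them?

4

The union of neighbours of {volunteer 1, volunteer 5} is {station 1, station 2, station 3, station 5}, which has 4 elements.
Since |N(S)| = 4 ≥ |S| = 2, Hall's condition holds for this subset.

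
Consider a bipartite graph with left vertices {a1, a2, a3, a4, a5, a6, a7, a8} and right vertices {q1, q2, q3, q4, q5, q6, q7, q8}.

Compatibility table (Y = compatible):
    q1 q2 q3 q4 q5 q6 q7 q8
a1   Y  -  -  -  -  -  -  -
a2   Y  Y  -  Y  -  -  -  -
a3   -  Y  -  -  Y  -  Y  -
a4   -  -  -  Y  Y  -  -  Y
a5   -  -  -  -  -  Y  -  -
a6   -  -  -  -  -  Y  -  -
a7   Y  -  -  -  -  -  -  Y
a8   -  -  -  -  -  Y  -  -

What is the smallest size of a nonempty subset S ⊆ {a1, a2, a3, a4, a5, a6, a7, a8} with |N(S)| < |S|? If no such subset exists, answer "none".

2

Take S = {a5, a6}. Its neighbourhood is {q6}, so |N(S)| = 1 < |S| = 2.
No single vertex violates Hall's condition since each has at least one neighbour, so 2 is the minimum.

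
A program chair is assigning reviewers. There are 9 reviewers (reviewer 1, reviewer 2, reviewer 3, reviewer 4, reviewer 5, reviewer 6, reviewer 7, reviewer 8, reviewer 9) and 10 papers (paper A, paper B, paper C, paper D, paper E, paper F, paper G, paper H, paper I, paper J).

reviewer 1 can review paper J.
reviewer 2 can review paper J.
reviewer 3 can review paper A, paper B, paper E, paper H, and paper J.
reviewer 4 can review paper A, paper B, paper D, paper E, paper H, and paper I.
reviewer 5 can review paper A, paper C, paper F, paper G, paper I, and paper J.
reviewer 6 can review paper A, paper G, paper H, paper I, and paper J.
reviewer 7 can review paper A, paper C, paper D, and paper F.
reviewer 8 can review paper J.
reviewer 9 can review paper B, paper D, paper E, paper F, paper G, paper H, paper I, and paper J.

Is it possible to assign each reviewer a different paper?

The set {reviewer 1, reviewer 2, reviewer 8} has only 1 neighbour ({paper J}), so by Hall's theorem at most 7 of the 9 reviewers can be matched.
Hence no matching covers every reviewer.

No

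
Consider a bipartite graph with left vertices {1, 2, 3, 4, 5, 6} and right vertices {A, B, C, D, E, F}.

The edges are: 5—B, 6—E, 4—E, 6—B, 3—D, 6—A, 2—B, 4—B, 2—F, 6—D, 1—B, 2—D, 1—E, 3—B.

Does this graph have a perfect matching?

The set {1, 4, 5} has only 2 neighbours ({B, E}), so by Hall's theorem at most 5 of the 6 left vertices can be matched.
Hence no matching covers every left vertex.

No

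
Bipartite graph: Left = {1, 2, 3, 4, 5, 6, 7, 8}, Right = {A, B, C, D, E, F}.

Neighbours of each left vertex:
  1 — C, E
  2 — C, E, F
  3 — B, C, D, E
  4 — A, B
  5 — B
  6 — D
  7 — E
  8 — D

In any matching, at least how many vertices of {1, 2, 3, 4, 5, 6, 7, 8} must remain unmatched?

2

For example, pair 1→C, 2→F, 3→E, 4→A, 5→B, 6→D.
The set {1, 3, 5, 6, 7, 8} has only 4 neighbours ({B, C, D, E}), so by Hall's theorem at most 6 of the 8 left vertices can be matched.
That matches 6 of the 8, leaving 2 unmatched; no matching can do better.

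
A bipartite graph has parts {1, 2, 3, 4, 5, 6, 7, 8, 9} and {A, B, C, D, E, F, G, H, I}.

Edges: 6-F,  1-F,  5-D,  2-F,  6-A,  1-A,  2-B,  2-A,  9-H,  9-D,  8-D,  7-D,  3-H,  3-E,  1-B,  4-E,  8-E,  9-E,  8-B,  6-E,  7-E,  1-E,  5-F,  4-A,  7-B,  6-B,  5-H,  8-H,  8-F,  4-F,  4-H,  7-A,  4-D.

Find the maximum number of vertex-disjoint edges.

A valid assignment of size 6: 1-E, 2-F, 3-H, 4-A, 5-D, 6-B.
The set {1, 2, 3, 4, 5, 6, 7, 8, 9} has only 6 neighbours ({A, B, D, E, F, H}), so by Hall's theorem at most 6 of the 9 left vertices can be matched.

6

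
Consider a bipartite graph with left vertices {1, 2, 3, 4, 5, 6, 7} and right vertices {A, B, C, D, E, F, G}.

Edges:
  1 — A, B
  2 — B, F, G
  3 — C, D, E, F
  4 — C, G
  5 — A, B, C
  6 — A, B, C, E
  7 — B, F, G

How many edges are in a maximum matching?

7

A valid assignment of size 7: 1-A, 2-F, 3-D, 4-G, 5-C, 6-E, 7-B.
This saturates every left vertex, so 7 is the maximum.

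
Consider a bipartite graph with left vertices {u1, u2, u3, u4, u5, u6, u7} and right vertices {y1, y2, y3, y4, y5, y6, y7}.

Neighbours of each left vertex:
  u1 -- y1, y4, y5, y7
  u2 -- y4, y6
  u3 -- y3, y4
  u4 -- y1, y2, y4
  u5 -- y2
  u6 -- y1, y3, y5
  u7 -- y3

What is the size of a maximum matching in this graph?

7

One maximum matching: u1–y7, u2–y6, u3–y4, u4–y1, u5–y2, u6–y5, u7–y3.
This saturates every left vertex, so 7 is the maximum.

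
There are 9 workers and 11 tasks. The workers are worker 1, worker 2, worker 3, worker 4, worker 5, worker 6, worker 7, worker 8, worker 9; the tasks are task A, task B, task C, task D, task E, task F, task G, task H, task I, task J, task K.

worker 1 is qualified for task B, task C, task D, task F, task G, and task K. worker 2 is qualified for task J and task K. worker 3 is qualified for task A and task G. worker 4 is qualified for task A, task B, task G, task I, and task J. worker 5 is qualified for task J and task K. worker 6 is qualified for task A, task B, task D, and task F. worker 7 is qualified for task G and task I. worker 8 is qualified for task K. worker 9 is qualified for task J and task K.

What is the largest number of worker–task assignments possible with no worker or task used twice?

7

For example, pair worker 1–task F, worker 2–task K, worker 3–task A, worker 4–task I, worker 5–task J, worker 6–task D, worker 7–task G.
The set {worker 2, worker 5, worker 8, worker 9} has only 2 neighbours ({task J, task K}), so by Hall's theorem at most 7 of the 9 workers can be matched.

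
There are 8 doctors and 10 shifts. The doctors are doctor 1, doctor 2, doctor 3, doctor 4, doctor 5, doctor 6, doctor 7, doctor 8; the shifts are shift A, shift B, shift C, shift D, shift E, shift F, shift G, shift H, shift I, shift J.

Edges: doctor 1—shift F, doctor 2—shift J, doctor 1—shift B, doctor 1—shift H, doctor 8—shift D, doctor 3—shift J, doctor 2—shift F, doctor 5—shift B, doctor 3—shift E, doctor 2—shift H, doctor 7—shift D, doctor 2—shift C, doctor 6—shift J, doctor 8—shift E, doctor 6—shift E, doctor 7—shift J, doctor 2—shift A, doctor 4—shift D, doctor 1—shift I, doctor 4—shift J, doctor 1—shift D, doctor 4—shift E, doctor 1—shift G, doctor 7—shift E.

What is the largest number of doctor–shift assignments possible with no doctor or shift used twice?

6

For example, pair doctor 1-shift G, doctor 2-shift A, doctor 3-shift E, doctor 4-shift D, doctor 5-shift B, doctor 6-shift J.
The set {doctor 3, doctor 4, doctor 6, doctor 7, doctor 8} has only 3 neighbours ({shift D, shift E, shift J}), so by Hall's theorem at most 6 of the 8 doctors can be matched.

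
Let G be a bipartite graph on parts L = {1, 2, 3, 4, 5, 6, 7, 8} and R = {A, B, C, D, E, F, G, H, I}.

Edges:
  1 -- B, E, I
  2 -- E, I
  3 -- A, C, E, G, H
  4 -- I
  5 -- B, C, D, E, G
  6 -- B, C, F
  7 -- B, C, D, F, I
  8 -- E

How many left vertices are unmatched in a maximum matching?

1

One maximum matching: 1→B, 2→E, 3→A, 4→I, 5→G, 6→C, 7→F.
The set {2, 4, 8} has only 2 neighbours ({E, I}), so by Hall's theorem at most 7 of the 8 left vertices can be matched.
That matches 7 of the 8, leaving 1 unmatched; no matching can do better.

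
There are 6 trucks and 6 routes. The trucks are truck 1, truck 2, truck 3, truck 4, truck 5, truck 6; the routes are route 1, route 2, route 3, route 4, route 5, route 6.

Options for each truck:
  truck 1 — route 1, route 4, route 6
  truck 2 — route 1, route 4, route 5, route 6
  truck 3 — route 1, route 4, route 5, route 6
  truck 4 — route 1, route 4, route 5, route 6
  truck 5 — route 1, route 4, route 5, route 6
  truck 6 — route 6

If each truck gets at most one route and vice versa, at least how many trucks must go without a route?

2

A valid assignment of size 4: truck 1-route 1, truck 2-route 5, truck 3-route 4, truck 4-route 6.
The set {truck 1, truck 2, truck 3, truck 4, truck 5, truck 6} has only 4 neighbours ({route 1, route 4, route 5, route 6}), so by Hall's theorem at most 4 of the 6 trucks can be matched.
That matches 4 of the 6, leaving 2 unmatched; no matching can do better.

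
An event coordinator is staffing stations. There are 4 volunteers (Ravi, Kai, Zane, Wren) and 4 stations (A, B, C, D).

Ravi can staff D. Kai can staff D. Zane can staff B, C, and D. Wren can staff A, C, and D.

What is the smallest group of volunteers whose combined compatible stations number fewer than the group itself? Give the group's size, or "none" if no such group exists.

Take S = {Ravi, Kai}. Its neighbourhood is {D}, so |N(S)| = 1 < |S| = 2.
No single vertex violates Hall's condition since each has at least one neighbour, so 2 is the minimum.

2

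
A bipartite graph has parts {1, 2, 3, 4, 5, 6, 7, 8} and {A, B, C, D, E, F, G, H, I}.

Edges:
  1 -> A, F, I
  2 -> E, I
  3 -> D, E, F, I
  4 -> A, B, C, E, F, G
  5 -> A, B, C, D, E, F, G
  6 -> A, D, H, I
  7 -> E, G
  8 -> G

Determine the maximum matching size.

A valid assignment of size 8: 1–F, 2–I, 3–D, 4–A, 5–B, 6–H, 7–E, 8–G.
This saturates every left vertex, so 8 is the maximum.

8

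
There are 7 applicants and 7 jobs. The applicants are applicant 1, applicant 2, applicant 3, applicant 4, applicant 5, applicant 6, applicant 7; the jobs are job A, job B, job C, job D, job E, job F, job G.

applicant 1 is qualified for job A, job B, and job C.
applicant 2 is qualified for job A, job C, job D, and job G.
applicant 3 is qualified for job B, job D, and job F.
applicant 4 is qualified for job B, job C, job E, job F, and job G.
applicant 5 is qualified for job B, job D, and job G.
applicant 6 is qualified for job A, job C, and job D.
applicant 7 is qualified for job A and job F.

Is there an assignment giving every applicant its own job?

For example, pair applicant 1–job B, applicant 2–job C, applicant 3–job F, applicant 4–job E, applicant 5–job G, applicant 6–job D, applicant 7–job A.
All 7 applicants are covered.

Yes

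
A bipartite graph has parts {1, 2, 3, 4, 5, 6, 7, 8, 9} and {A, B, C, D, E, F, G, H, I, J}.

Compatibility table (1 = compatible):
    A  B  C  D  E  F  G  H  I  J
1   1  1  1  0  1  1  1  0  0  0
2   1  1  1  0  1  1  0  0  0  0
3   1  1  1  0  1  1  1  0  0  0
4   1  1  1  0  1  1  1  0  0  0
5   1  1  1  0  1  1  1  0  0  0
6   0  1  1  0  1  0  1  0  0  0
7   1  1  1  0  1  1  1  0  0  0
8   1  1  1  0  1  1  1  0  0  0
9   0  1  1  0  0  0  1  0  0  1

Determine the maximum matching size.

A valid assignment of size 7: 1-G, 2-C, 3-F, 4-E, 5-A, 6-B, 9-J.
The set {1, 2, 3, 4, 5, 6, 7, 8} has only 6 neighbours ({A, B, C, E, F, G}), so by Hall's theorem at most 7 of the 9 left vertices can be matched.

7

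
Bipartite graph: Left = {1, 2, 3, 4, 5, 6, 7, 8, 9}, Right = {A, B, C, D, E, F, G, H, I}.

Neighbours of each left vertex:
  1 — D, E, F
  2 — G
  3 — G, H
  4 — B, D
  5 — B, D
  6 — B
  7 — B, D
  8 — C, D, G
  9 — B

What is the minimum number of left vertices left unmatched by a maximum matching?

3

For example, pair 1→E, 2→G, 3→H, 4→D, 5→B, 8→C.
The set {4, 5, 6, 7, 9} has only 2 neighbours ({B, D}), so by Hall's theorem at most 6 of the 9 left vertices can be matched.
That matches 6 of the 9, leaving 3 unmatched; no matching can do better.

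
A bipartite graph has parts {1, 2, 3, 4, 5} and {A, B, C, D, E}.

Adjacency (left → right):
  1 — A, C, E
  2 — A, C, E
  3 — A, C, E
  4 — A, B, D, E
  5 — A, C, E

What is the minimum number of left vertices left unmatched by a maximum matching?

1

One maximum matching: 1→A, 2→C, 3→E, 4→B.
The set {1, 2, 3, 5} has only 3 neighbours ({A, C, E}), so by Hall's theorem at most 4 of the 5 left vertices can be matched.
That matches 4 of the 5, leaving 1 unmatched; no matching can do better.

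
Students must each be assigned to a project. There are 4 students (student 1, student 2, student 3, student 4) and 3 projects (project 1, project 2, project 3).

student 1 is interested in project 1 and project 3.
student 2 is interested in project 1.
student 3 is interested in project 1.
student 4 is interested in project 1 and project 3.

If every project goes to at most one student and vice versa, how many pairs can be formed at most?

One maximum matching: student 1-project 3, student 2-project 1.
The set {student 1, student 2, student 3, student 4} has only 2 neighbours ({project 1, project 3}), so by Hall's theorem at most 2 of the 4 students can be matched.

2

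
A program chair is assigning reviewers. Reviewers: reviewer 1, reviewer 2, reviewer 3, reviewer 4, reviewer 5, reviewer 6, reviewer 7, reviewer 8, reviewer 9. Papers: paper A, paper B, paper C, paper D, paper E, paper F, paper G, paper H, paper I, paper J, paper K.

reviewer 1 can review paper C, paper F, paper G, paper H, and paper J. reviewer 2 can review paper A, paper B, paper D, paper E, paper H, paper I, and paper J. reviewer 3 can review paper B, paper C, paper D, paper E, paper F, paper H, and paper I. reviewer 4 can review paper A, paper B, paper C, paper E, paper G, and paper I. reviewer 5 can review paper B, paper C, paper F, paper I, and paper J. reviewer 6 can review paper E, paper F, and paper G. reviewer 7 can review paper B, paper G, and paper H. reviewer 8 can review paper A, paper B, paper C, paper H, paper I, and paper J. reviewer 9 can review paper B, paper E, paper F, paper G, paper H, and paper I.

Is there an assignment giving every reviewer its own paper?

Yes

A valid assignment of size 9: reviewer 1–paper C, reviewer 2–paper E, reviewer 3–paper D, reviewer 4–paper G, reviewer 5–paper J, reviewer 6–paper F, reviewer 7–paper H, reviewer 8–paper B, reviewer 9–paper I.
All 9 reviewers are covered.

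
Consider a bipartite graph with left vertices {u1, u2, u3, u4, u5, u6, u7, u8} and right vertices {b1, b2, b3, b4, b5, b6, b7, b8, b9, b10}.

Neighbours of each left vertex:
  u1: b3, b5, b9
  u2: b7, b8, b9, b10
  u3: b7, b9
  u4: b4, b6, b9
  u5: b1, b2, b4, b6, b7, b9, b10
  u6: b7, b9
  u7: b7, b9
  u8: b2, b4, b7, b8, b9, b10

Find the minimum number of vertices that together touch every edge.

7

A maximum matching has 7 edges (e.g. u1–b3, u2–b8, u3–b9, u4–b6, u5–b1, u6–b7, u8–b4).
By König's theorem the minimum vertex cover has the same size. One such cover is {u1, u2, u4, u5, u8, b7, b9}.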